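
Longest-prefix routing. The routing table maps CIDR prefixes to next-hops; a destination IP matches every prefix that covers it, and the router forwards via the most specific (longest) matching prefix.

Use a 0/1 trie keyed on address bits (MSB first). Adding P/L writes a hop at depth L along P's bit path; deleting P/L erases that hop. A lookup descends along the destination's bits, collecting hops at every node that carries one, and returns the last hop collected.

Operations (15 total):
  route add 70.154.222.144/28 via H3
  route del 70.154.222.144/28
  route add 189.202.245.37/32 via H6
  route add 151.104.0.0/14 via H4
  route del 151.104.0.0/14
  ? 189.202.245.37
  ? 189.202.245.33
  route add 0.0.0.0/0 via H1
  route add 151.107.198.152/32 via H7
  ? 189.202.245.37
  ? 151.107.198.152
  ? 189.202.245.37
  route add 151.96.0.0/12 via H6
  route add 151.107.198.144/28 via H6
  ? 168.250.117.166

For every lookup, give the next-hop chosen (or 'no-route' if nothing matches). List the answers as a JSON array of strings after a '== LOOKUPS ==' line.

Apply in order:
  + 70.154.222.144/28 (H3) depth=28
  del 70.154.222.144/28 (clear depth 28)
  + 189.202.245.37/32 (H6) depth=32
  + 151.104.0.0/14 (H4) depth=14
  del 151.104.0.0/14 (clear depth 14)
  lookup 189.202.245.37: bits 10111101110010101111010100100101 walk d0:-→d1:-→d2:-→d3:-→d4:-→d5:-→d6:-→d7:-→d8:-→d9:-→d10:-→d11:-→d12:-→d13:-→d14:-→d15:-→d16:-→d17:-→d18:-→d19:-→d20:-→d21:-→d22:-→d23:-→d24:-→d25:-→d26:-→d27:-→d28:-→d29:-→d30:-→d31:-→d32:H6 -> H6
  lookup 189.202.245.33: bits 10111101110010101111010100100 walk d0:-→d1:-→d2:-→d3:-→d4:-→d5:-→d6:-→d7:-→d8:-→d9:-→d10:-→d11:-→d12:-→d13:-→d14:-→d15:-→d16:-→d17:-→d18:-→d19:-→d20:-→d21:-→d22:-→d23:-→d24:-→d25:-→d26:-→d27:-→d28:-→d29:- -> no-route
  + 0.0.0.0/0 (H1) depth=0
  + 151.107.198.152/32 (H7) depth=32
  lookup 189.202.245.37: bits 10111101110010101111010100100101 walk d0:H1→d1:-→d2:-→d3:-→d4:-→d5:-→d6:-→d7:-→d8:-→d9:-→d10:-→d11:-→d12:-→d13:-→d14:-→d15:-→d16:-→d17:-→d18:-→d19:-→d20:-→d21:-→d22:-→d23:-→d24:-→d25:-→d26:-→d27:-→d28:-→d29:-→d30:-→d31:-→d32:H6 -> H6
  lookup 151.107.198.152: bits 10010111011010111100011010011000 walk d0:H1→d1:-→d2:-→d3:-→d4:-→d5:-→d6:-→d7:-→d8:-→d9:-→d10:-→d11:-→d12:-→d13:-→d14:-→d15:-→d16:-→d17:-→d18:-→d19:-→d20:-→d21:-→d22:-→d23:-→d24:-→d25:-→d26:-→d27:-→d28:-→d29:-→d30:-→d31:-→d32:H7 -> H7
  lookup 189.202.245.37: bits 10111101110010101111010100100101 walk d0:H1→d1:-→d2:-→d3:-→d4:-→d5:-→d6:-→d7:-→d8:-→d9:-→d10:-→d11:-→d12:-→d13:-→d14:-→d15:-→d16:-→d17:-→d18:-→d19:-→d20:-→d21:-→d22:-→d23:-→d24:-→d25:-→d26:-→d27:-→d28:-→d29:-→d30:-→d31:-→d32:H6 -> H6
  + 151.96.0.0/12 (H6) depth=12
  + 151.107.198.144/28 (H6) depth=28
  lookup 168.250.117.166: bits 101 walk d0:H1→d1:-→d2:-→d3:- -> H1

== LOOKUPS ==
["H6","no-route","H6","H7","H6","H1"]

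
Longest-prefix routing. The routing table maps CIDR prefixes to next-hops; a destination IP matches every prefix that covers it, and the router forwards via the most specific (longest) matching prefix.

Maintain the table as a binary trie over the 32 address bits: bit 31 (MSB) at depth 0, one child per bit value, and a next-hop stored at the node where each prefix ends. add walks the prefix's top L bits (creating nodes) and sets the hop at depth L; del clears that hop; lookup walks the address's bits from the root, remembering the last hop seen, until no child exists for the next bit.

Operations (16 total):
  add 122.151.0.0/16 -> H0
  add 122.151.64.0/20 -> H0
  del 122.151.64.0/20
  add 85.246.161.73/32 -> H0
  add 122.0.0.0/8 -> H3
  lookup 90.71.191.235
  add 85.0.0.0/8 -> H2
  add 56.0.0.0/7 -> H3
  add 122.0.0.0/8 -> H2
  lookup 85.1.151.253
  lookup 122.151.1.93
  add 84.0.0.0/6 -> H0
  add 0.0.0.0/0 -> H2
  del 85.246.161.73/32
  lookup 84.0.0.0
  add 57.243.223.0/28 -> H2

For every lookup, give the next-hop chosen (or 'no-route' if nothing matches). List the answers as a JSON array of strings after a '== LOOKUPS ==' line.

Process each operation:
  + 122.151.0.0/16 (H0) depth=16
  + 122.151.64.0/20 (H0) depth=20
  del 122.151.64.0/20 (clear depth 20)
  + 85.246.161.73/32 (H0) depth=32
  + 122.0.0.0/8 (H3) depth=8
  ? 90.71.191.235  path d0:-→d1:-→d2:-→d3:-→d4:-  best=no-route
  + 85.0.0.0/8 (H2) depth=8
  + 56.0.0.0/7 (H3) depth=7
  + 122.0.0.0/8 (H2) depth=8
  ? 85.1.151.253  path d0:-→d1:-→d2:-→d3:-→d4:-→d5:-→d6:-→d7:-→d8:H2  best=H2
  ? 122.151.1.93  path d0:-→d1:-→d2:-→d3:-→d4:-→d5:-→d6:-→d7:-→d8:H2→d9:-→d10:-→d11:-→d12:-→d13:-→d14:-→d15:-→d16:H0→d17:-  best=H0
  + 84.0.0.0/6 (H0) depth=6
  + 0.0.0.0/0 (H2) depth=0
  del 85.246.161.73/32 (clear depth 32)
  ? 84.0.0.0  path d0:H2→d1:-→d2:-→d3:-→d4:-→d5:-→d6:H0→d7:-  best=H0
  + 57.243.223.0/28 (H2) depth=28

== LOOKUPS ==
["no-route","H2","H0","H0"]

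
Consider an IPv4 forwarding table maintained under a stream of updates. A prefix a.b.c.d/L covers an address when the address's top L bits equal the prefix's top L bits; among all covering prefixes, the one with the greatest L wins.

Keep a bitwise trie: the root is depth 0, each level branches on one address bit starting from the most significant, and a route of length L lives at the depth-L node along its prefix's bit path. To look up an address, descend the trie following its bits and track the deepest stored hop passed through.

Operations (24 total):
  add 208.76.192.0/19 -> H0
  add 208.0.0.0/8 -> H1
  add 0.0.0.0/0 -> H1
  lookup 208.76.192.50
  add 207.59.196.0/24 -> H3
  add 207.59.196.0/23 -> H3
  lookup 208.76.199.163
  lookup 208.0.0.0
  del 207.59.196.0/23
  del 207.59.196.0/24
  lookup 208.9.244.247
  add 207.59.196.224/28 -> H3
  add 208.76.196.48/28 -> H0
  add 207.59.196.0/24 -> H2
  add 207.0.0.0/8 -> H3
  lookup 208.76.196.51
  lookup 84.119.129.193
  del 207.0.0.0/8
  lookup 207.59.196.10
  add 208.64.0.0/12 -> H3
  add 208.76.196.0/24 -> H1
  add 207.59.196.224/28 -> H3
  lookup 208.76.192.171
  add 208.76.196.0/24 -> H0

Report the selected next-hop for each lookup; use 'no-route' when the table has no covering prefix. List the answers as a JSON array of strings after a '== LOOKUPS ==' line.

Process each operation:
  + 208.76.192.0/19 (H0) depth=19
  + 208.0.0.0/8 (H1) depth=8
  + 0.0.0.0/0 (H1) depth=0
  Q 208.76.192.50: descend 1101000001001100110 ; hops seen [H1,H1,H0] ; pick H0
  + 207.59.196.0/24 (H3) depth=24
  + 207.59.196.0/23 (H3) depth=23
  Q 208.76.199.163: descend 1101000001001100110 ; hops seen [H1,H1,H0] ; pick H0
  Q 208.0.0.0: descend 110100000 ; hops seen [H1,H1] ; pick H1
  del 207.59.196.0/23 (clear depth 23)
  del 207.59.196.0/24 (clear depth 24)
  Q 208.9.244.247: descend 110100000 ; hops seen [H1,H1] ; pick H1
  + 207.59.196.224/28 (H3) depth=28
  + 208.76.196.48/28 (H0) depth=28
  + 207.59.196.0/24 (H2) depth=24
  + 207.0.0.0/8 (H3) depth=8
  Q 208.76.196.51: descend 1101000001001100110001000011 ; hops seen [H1,H1,H0,H0] ; pick H0
  Q 84.119.129.193: descend ε ; hops seen [H1] ; pick H1
  del 207.0.0.0/8 (clear depth 8)
  Q 207.59.196.10: descend 110011110011101111000100 ; hops seen [H1,H2] ; pick H2
  + 208.64.0.0/12 (H3) depth=12
  + 208.76.196.0/24 (H1) depth=24
  + 207.59.196.224/28 (H3) depth=28
  Q 208.76.192.171: descend 110100000100110011000 ; hops seen [H1,H1,H3,H0] ; pick H0
  + 208.76.196.0/24 (H0) depth=24

== LOOKUPS ==
["H0","H0","H1","H1","H0","H1","H2","H0"]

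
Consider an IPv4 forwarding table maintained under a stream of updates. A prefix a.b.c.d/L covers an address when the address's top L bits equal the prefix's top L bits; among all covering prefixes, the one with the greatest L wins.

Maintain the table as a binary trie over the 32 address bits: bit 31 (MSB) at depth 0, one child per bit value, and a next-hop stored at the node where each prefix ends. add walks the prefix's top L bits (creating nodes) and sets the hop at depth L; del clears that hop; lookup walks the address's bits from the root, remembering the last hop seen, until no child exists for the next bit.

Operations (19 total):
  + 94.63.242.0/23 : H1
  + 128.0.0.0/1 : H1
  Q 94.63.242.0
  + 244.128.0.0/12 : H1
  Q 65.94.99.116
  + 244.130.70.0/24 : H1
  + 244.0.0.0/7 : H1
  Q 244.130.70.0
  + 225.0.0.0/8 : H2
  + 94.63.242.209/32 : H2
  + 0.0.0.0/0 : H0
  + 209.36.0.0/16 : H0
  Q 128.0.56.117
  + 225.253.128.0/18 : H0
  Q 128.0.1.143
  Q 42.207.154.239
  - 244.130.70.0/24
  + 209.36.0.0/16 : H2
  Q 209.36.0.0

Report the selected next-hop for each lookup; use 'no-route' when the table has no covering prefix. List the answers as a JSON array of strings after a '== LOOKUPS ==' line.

Apply in order:
  add 94.63.242.0/23 -> H1 at depth 23
  add 128.0.0.0/1 -> H1 at depth 1
  Q 94.63.242.0: descend 01011110001111111111001 ; hops seen [H1] ; pick H1
  add 244.128.0.0/12 -> H1 at depth 12
  Q 65.94.99.116: descend 010 ; hops seen [∅] ; pick no-route
  add 244.130.70.0/24 -> H1 at depth 24
  add 244.0.0.0/7 -> H1 at depth 7
  Q 244.130.70.0: descend 111101001000001001000110 ; hops seen [H1,H1,H1,H1] ; pick H1
  add 225.0.0.0/8 -> H2 at depth 8
  add 94.63.242.209/32 -> H2 at depth 32
  add 0.0.0.0/0 -> H0 at depth 0
  add 209.36.0.0/16 -> H0 at depth 16
  Q 128.0.56.117: descend 1 ; hops seen [H0,H1] ; pick H1
  add 225.253.128.0/18 -> H0 at depth 18
  Q 128.0.1.143: descend 1 ; hops seen [H0,H1] ; pick H1
  Q 42.207.154.239: descend 0 ; hops seen [H0] ; pick H0
  del 244.130.70.0/24 (clear depth 24)
  add 209.36.0.0/16 -> H2 at depth 16
  Q 209.36.0.0: descend 1101000100100100 ; hops seen [H0,H1,H2] ; pick H2

== LOOKUPS ==
["H1","no-route","H1","H1","H1","H0","H2"]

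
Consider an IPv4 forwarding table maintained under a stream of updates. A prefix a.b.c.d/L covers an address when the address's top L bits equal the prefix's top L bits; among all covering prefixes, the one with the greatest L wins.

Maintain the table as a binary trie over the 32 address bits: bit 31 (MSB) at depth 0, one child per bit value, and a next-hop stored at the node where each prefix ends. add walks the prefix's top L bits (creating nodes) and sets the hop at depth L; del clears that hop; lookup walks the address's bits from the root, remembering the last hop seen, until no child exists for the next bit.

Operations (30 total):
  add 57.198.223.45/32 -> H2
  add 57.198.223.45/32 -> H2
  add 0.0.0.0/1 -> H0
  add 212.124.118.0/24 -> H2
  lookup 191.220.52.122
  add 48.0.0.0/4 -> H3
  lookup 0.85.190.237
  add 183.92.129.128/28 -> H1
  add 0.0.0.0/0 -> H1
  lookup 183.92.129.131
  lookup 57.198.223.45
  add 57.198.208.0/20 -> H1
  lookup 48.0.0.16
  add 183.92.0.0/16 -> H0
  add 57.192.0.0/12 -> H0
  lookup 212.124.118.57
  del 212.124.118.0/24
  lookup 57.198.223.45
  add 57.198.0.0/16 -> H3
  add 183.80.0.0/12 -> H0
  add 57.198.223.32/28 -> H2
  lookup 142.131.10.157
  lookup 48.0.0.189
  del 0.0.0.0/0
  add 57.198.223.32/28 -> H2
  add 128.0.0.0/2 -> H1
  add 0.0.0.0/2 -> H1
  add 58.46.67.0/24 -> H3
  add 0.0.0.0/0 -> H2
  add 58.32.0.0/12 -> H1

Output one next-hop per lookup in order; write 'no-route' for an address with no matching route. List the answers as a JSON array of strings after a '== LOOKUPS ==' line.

Trace:
  add 57.198.223.45/32 -> H2 at depth 32
  add 57.198.223.45/32 -> H2 at depth 32
  add 0.0.0.0/1 -> H0 at depth 1
  add 212.124.118.0/24 -> H2 at depth 24
  Q 191.220.52.122: descend 1 ; hops seen [∅] ; pick no-route
  add 48.0.0.0/4 -> H3 at depth 4
  Q 0.85.190.237: descend 00 ; hops seen [H0] ; pick H0
  add 183.92.129.128/28 -> H1 at depth 28
  add 0.0.0.0/0 -> H1 at depth 0
  Q 183.92.129.131: descend 1011011101011100100000011000 ; hops seen [H1,H1] ; pick H1
  Q 57.198.223.45: descend 00111001110001101101111100101101 ; hops seen [H1,H0,H3,H2] ; pick H2
  add 57.198.208.0/20 -> H1 at depth 20
  Q 48.0.0.16: descend 0011 ; hops seen [H1,H0,H3] ; pick H3
  add 183.92.0.0/16 -> H0 at depth 16
  add 57.192.0.0/12 -> H0 at depth 12
  Q 212.124.118.57: descend 110101000111110001110110 ; hops seen [H1,H2] ; pick H2
  del 212.124.118.0/24 (clear depth 24)
  Q 57.198.223.45: descend 00111001110001101101111100101101 ; hops seen [H1,H0,H3,H0,H1,H2] ; pick H2
  add 57.198.0.0/16 -> H3 at depth 16
  add 183.80.0.0/12 -> H0 at depth 12
  add 57.198.223.32/28 -> H2 at depth 28
  Q 142.131.10.157: descend 10 ; hops seen [H1] ; pick H1
  Q 48.0.0.189: descend 0011 ; hops seen [H1,H0,H3] ; pick H3
  del 0.0.0.0/0 (clear depth 0)
  add 57.198.223.32/28 -> H2 at depth 28
  add 128.0.0.0/2 -> H1 at depth 2
  add 0.0.0.0/2 -> H1 at depth 2
  add 58.46.67.0/24 -> H3 at depth 24
  add 0.0.0.0/0 -> H2 at depth 0
  add 58.32.0.0/12 -> H1 at depth 12

== LOOKUPS ==
["no-route","H0","H1","H2","H3","H2","H2","H1","H3"]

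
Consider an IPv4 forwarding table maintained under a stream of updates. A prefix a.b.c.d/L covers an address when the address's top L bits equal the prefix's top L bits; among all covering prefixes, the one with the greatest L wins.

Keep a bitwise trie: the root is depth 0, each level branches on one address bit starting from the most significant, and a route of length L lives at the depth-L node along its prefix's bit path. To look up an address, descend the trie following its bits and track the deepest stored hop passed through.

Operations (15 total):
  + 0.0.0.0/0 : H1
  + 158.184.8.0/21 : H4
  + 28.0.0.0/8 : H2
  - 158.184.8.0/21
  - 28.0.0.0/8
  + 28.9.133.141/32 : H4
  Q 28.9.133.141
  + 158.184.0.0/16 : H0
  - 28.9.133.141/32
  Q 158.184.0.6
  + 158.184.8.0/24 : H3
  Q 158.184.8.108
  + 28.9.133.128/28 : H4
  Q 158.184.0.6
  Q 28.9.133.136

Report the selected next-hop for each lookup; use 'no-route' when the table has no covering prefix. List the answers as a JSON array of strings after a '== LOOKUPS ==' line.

Trace:
  add 0.0.0.0/0 -> H1 at depth 0
  add 158.184.8.0/21 -> H4 at depth 21
  add 28.0.0.0/8 -> H2 at depth 8
  del 158.184.8.0/21 (clear depth 21)
  del 28.0.0.0/8 (clear depth 8)
  add 28.9.133.141/32 -> H4 at depth 32
  ? 28.9.133.141  path d0:H1→d1:-→d2:-→d3:-→d4:-→d5:-→d6:-→d7:-→d8:-→d9:-→d10:-→d11:-→d12:-→d13:-→d14:-→d15:-→d16:-→d17:-→d18:-→d19:-→d20:-→d21:-→d22:-→d23:-→d24:-→d25:-→d26:-→d27:-→d28:-→d29:-→d30:-→d31:-→d32:H4  best=H4
  add 158.184.0.0/16 -> H0 at depth 16
  del 28.9.133.141/32 (clear depth 32)
  ? 158.184.0.6  path d0:H1→d1:-→d2:-→d3:-→d4:-→d5:-→d6:-→d7:-→d8:-→d9:-→d10:-→d11:-→d12:-→d13:-→d14:-→d15:-→d16:H0→d17:-→d18:-→d19:-→d20:-  best=H0
  add 158.184.8.0/24 -> H3 at depth 24
  ? 158.184.8.108  path d0:H1→d1:-→d2:-→d3:-→d4:-→d5:-→d6:-→d7:-→d8:-→d9:-→d10:-→d11:-→d12:-→d13:-→d14:-→d15:-→d16:H0→d17:-→d18:-→d19:-→d20:-→d21:-→d22:-→d23:-→d24:H3  best=H3
  add 28.9.133.128/28 -> H4 at depth 28
  ? 158.184.0.6  path d0:H1→d1:-→d2:-→d3:-→d4:-→d5:-→d6:-→d7:-→d8:-→d9:-→d10:-→d11:-→d12:-→d13:-→d14:-→d15:-→d16:H0→d17:-→d18:-→d19:-→d20:-  best=H0
  ? 28.9.133.136  path d0:H1→d1:-→d2:-→d3:-→d4:-→d5:-→d6:-→d7:-→d8:-→d9:-→d10:-→d11:-→d12:-→d13:-→d14:-→d15:-→d16:-→d17:-→d18:-→d19:-→d20:-→d21:-→d22:-→d23:-→d24:-→d25:-→d26:-→d27:-→d28:H4→d29:-  best=H4

== LOOKUPS ==
["H4","H0","H3","H0","H4"]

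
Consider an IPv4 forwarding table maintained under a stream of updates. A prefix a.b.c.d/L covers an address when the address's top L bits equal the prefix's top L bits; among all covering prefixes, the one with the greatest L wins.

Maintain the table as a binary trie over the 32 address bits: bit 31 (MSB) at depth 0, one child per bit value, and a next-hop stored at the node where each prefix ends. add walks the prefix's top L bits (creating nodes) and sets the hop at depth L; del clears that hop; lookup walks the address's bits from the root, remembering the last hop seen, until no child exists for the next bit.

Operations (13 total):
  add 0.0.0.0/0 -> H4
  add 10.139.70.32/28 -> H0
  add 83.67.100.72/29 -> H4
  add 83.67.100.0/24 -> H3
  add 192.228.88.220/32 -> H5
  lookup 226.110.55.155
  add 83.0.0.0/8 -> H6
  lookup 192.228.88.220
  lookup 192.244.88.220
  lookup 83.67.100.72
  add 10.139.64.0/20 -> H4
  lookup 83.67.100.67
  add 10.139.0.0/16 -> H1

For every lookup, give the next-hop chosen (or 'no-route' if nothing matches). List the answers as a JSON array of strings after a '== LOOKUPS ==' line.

Trace:
  + 0.0.0.0/0 (H4) depth=0
  + 10.139.70.32/28 (H0) depth=28
  + 83.67.100.72/29 (H4) depth=29
  + 83.67.100.0/24 (H3) depth=24
  + 192.228.88.220/32 (H5) depth=32
  Q 226.110.55.155: descend 11 ; hops seen [H4] ; pick H4
  + 83.0.0.0/8 (H6) depth=8
  Q 192.228.88.220: descend 11000000111001000101100011011100 ; hops seen [H4,H5] ; pick H5
  Q 192.244.88.220: descend 11000000111 ; hops seen [H4] ; pick H4
  Q 83.67.100.72: descend 01010011010000110110010001001 ; hops seen [H4,H6,H3,H4] ; pick H4
  + 10.139.64.0/20 (H4) depth=20
  Q 83.67.100.67: descend 0101001101000011011001000100 ; hops seen [H4,H6,H3] ; pick H3
  + 10.139.0.0/16 (H1) depth=16

== LOOKUPS ==
["H4","H5","H4","H4","H3"]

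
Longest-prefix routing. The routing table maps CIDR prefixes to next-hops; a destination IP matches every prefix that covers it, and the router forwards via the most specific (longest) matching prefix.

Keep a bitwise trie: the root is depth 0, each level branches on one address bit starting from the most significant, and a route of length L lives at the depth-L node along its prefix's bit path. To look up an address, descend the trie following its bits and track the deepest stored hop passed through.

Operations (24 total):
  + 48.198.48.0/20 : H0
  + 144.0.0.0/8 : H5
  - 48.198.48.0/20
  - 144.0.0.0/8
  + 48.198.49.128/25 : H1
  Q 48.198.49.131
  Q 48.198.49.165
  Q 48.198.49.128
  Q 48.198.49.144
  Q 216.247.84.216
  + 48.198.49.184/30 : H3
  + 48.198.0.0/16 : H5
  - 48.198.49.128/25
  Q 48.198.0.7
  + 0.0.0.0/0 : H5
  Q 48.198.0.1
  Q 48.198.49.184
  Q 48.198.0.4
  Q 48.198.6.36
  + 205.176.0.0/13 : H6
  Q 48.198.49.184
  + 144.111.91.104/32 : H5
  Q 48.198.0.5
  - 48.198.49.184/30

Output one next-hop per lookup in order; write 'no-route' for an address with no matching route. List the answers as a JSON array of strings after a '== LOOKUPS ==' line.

Process each operation:
  add 48.198.48.0/20 -> H0 at depth 20
  add 144.0.0.0/8 -> H5 at depth 8
  - 48.198.48.0/20 clear@20
  - 144.0.0.0/8 clear@8
  add 48.198.49.128/25 -> H1 at depth 25
  ? 48.198.49.131  path d0:-→d1:-→d2:-→d3:-→d4:-→d5:-→d6:-→d7:-→d8:-→d9:-→d10:-→d11:-→d12:-→d13:-→d14:-→d15:-→d16:-→d17:-→d18:-→d19:-→d20:-→d21:-→d22:-→d23:-→d24:-→d25:H1  best=H1
  ? 48.198.49.165  path d0:-→d1:-→d2:-→d3:-→d4:-→d5:-→d6:-→d7:-→d8:-→d9:-→d10:-→d11:-→d12:-→d13:-→d14:-→d15:-→d16:-→d17:-→d18:-→d19:-→d20:-→d21:-→d22:-→d23:-→d24:-→d25:H1  best=H1
  ? 48.198.49.128  path d0:-→d1:-→d2:-→d3:-→d4:-→d5:-→d6:-→d7:-→d8:-→d9:-→d10:-→d11:-→d12:-→d13:-→d14:-→d15:-→d16:-→d17:-→d18:-→d19:-→d20:-→d21:-→d22:-→d23:-→d24:-→d25:H1  best=H1
  ? 48.198.49.144  path d0:-→d1:-→d2:-→d3:-→d4:-→d5:-→d6:-→d7:-→d8:-→d9:-→d10:-→d11:-→d12:-→d13:-→d14:-→d15:-→d16:-→d17:-→d18:-→d19:-→d20:-→d21:-→d22:-→d23:-→d24:-→d25:H1  best=H1
  ? 216.247.84.216  path d0:-→d1:-  best=no-route
  add 48.198.49.184/30 -> H3 at depth 30
  add 48.198.0.0/16 -> H5 at depth 16
  - 48.198.49.128/25 clear@25
  ? 48.198.0.7  path d0:-→d1:-→d2:-→d3:-→d4:-→d5:-→d6:-→d7:-→d8:-→d9:-→d10:-→d11:-→d12:-→d13:-→d14:-→d15:-→d16:H5→d17:-→d18:-  best=H5
  add 0.0.0.0/0 -> H5 at depth 0
  ? 48.198.0.1  path d0:H5→d1:-→d2:-→d3:-→d4:-→d5:-→d6:-→d7:-→d8:-→d9:-→d10:-→d11:-→d12:-→d13:-→d14:-→d15:-→d16:H5→d17:-→d18:-  best=H5
  ? 48.198.49.184  path d0:H5→d1:-→d2:-→d3:-→d4:-→d5:-→d6:-→d7:-→d8:-→d9:-→d10:-→d11:-→d12:-→d13:-→d14:-→d15:-→d16:H5→d17:-→d18:-→d19:-→d20:-→d21:-→d22:-→d23:-→d24:-→d25:-→d26:-→d27:-→d28:-→d29:-→d30:H3  best=H3
  ? 48.198.0.4  path d0:H5→d1:-→d2:-→d3:-→d4:-→d5:-→d6:-→d7:-→d8:-→d9:-→d10:-→d11:-→d12:-→d13:-→d14:-→d15:-→d16:H5→d17:-→d18:-  best=H5
  ? 48.198.6.36  path d0:H5→d1:-→d2:-→d3:-→d4:-→d5:-→d6:-→d7:-→d8:-→d9:-→d10:-→d11:-→d12:-→d13:-→d14:-→d15:-→d16:H5→d17:-→d18:-  best=H5
  add 205.176.0.0/13 -> H6 at depth 13
  ? 48.198.49.184  path d0:H5→d1:-→d2:-→d3:-→d4:-→d5:-→d6:-→d7:-→d8:-→d9:-→d10:-→d11:-→d12:-→d13:-→d14:-→d15:-→d16:H5→d17:-→d18:-→d19:-→d20:-→d21:-→d22:-→d23:-→d24:-→d25:-→d26:-→d27:-→d28:-→d29:-→d30:H3  best=H3
  add 144.111.91.104/32 -> H5 at depth 32
  ? 48.198.0.5  path d0:H5→d1:-→d2:-→d3:-→d4:-→d5:-→d6:-→d7:-→d8:-→d9:-→d10:-→d11:-→d12:-→d13:-→d14:-→d15:-→d16:H5→d17:-→d18:-  best=H5
  - 48.198.49.184/30 clear@30

== LOOKUPS ==
["H1","H1","H1","H1","no-route","H5","H5","H3","H5","H5","H3","H5"]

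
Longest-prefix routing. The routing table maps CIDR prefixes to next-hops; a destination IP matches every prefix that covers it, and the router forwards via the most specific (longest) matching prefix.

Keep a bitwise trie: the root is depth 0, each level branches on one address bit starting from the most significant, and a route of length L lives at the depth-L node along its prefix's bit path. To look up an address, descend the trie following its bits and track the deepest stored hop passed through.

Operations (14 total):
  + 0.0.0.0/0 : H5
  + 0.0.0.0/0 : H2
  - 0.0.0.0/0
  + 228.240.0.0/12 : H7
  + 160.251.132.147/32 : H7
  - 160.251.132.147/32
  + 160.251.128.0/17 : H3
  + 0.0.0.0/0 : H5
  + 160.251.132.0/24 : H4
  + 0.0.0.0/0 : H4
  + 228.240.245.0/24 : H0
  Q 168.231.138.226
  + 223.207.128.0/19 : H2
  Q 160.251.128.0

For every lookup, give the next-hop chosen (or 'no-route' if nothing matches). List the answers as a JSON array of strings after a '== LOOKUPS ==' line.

Trace:
  + 0.0.0.0/0 (H5) depth=0
  + 0.0.0.0/0 (H2) depth=0
  - 0.0.0.0/0 clear@0
  + 228.240.0.0/12 (H7) depth=12
  + 160.251.132.147/32 (H7) depth=32
  - 160.251.132.147/32 clear@32
  + 160.251.128.0/17 (H3) depth=17
  + 0.0.0.0/0 (H5) depth=0
  + 160.251.132.0/24 (H4) depth=24
  + 0.0.0.0/0 (H4) depth=0
  + 228.240.245.0/24 (H0) depth=24
  ? 168.231.138.226  path d0:H4→d1:-→d2:-→d3:-→d4:-  best=H4
  + 223.207.128.0/19 (H2) depth=19
  ? 160.251.128.0  path d0:H4→d1:-→d2:-→d3:-→d4:-→d5:-→d6:-→d7:-→d8:-→d9:-→d10:-→d11:-→d12:-→d13:-→d14:-→d15:-→d16:-→d17:H3→d18:-→d19:-→d20:-→d21:-  best=H3

== LOOKUPS ==
["H4","H3"]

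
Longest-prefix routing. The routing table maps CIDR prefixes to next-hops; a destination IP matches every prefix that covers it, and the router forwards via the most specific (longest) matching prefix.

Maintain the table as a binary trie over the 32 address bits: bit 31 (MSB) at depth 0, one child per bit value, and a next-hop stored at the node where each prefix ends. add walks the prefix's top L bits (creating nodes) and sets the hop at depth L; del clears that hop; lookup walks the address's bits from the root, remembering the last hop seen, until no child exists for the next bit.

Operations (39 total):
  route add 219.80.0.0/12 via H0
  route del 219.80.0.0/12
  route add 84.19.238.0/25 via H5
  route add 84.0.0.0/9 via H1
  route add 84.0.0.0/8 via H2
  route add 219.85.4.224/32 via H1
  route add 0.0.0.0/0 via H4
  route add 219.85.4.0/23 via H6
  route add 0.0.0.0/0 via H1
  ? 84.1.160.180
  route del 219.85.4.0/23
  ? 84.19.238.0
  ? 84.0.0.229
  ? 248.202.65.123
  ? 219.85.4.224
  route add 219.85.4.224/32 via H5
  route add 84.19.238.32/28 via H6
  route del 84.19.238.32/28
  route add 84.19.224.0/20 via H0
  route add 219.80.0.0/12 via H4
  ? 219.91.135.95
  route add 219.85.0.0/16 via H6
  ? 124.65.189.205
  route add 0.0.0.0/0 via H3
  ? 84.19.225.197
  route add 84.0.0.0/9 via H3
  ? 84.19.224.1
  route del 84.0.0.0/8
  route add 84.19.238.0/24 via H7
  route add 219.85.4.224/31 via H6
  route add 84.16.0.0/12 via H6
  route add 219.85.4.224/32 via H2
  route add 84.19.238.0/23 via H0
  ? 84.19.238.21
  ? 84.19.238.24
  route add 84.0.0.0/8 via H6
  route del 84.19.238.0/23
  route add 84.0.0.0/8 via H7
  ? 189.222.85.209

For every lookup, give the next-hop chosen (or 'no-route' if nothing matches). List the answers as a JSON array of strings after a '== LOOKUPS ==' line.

Trace:
  add 219.80.0.0/12 -> H0 at depth 12
  - 219.80.0.0/12 clear@12
  add 84.19.238.0/25 -> H5 at depth 25
  add 84.0.0.0/9 -> H1 at depth 9
  add 84.0.0.0/8 -> H2 at depth 8
  add 219.85.4.224/32 -> H1 at depth 32
  add 0.0.0.0/0 -> H4 at depth 0
  add 219.85.4.0/23 -> H6 at depth 23
  add 0.0.0.0/0 -> H1 at depth 0
  lookup 84.1.160.180: bits 01010100000 walk d0:H1→d1:-→d2:-→d3:-→d4:-→d5:-→d6:-→d7:-→d8:H2→d9:H1→d10:-→d11:- -> H1
  - 219.85.4.0/23 clear@23
  lookup 84.19.238.0: bits 0101010000010011111011100 walk d0:H1→d1:-→d2:-→d3:-→d4:-→d5:-→d6:-→d7:-→d8:H2→d9:H1→d10:-→d11:-→d12:-→d13:-→d14:-→d15:-→d16:-→d17:-→d18:-→d19:-→d20:-→d21:-→d22:-→d23:-→d24:-→d25:H5 -> H5
  lookup 84.0.0.229: bits 01010100000 walk d0:H1→d1:-→d2:-→d3:-→d4:-→d5:-→d6:-→d7:-→d8:H2→d9:H1→d10:-→d11:- -> H1
  lookup 248.202.65.123: bits 11 walk d0:H1→d1:-→d2:- -> H1
  lookup 219.85.4.224: bits 11011011010101010000010011100000 walk d0:H1→d1:-→d2:-→d3:-→d4:-→d5:-→d6:-→d7:-→d8:-→d9:-→d10:-→d11:-→d12:-→d13:-→d14:-→d15:-→d16:-→d17:-→d18:-→d19:-→d20:-→d21:-→d22:-→d23:-→d24:-→d25:-→d26:-→d27:-→d28:-→d29:-→d30:-→d31:-→d32:H1 -> H1
  add 219.85.4.224/32 -> H5 at depth 32
  add 84.19.238.32/28 -> H6 at depth 28
  - 84.19.238.32/28 clear@28
  add 84.19.224.0/20 -> H0 at depth 20
  add 219.80.0.0/12 -> H4 at depth 12
  lookup 219.91.135.95: bits 110110110101 walk d0:H1→d1:-→d2:-→d3:-→d4:-→d5:-→d6:-→d7:-→d8:-→d9:-→d10:-→d11:-→d12:H4 -> H4
  add 219.85.0.0/16 -> H6 at depth 16
  lookup 124.65.189.205: bits 01 walk d0:H1→d1:-→d2:- -> H1
  add 0.0.0.0/0 -> H3 at depth 0
  lookup 84.19.225.197: bits 01010100000100111110 walk d0:H3→d1:-→d2:-→d3:-→d4:-→d5:-→d6:-→d7:-→d8:H2→d9:H1→d10:-→d11:-→d12:-→d13:-→d14:-→d15:-→d16:-→d17:-→d18:-→d19:-→d20:H0 -> H0
  add 84.0.0.0/9 -> H3 at depth 9
  lookup 84.19.224.1: bits 01010100000100111110 walk d0:H3→d1:-→d2:-→d3:-→d4:-→d5:-→d6:-→d7:-→d8:H2→d9:H3→d10:-→d11:-→d12:-→d13:-→d14:-→d15:-→d16:-→d17:-→d18:-→d19:-→d20:H0 -> H0
  - 84.0.0.0/8 clear@8
  add 84.19.238.0/24 -> H7 at depth 24
  add 219.85.4.224/31 -> H6 at depth 31
  add 84.16.0.0/12 -> H6 at depth 12
  add 219.85.4.224/32 -> H2 at depth 32
  add 84.19.238.0/23 -> H0 at depth 23
  lookup 84.19.238.21: bits 01010100000100111110111000 walk d0:H3→d1:-→d2:-→d3:-→d4:-→d5:-→d6:-→d7:-→d8:-→d9:H3→d10:-→d11:-→d12:H6→d13:-→d14:-→d15:-→d16:-→d17:-→d18:-→d19:-→d20:H0→d21:-→d22:-→d23:H0→d24:H7→d25:H5→d26:- -> H5
  lookup 84.19.238.24: bits 01010100000100111110111000 walk d0:H3→d1:-→d2:-→d3:-→d4:-→d5:-→d6:-→d7:-→d8:-→d9:H3→d10:-→d11:-→d12:H6→d13:-→d14:-→d15:-→d16:-→d17:-→d18:-→d19:-→d20:H0→d21:-→d22:-→d23:H0→d24:H7→d25:H5→d26:- -> H5
  add 84.0.0.0/8 -> H6 at depth 8
  - 84.19.238.0/23 clear@23
  add 84.0.0.0/8 -> H7 at depth 8
  lookup 189.222.85.209: bits 1 walk d0:H3→d1:- -> H3

== LOOKUPS ==
["H1","H5","H1","H1","H1","H4","H1","H0","H0","H5","H5","H3"]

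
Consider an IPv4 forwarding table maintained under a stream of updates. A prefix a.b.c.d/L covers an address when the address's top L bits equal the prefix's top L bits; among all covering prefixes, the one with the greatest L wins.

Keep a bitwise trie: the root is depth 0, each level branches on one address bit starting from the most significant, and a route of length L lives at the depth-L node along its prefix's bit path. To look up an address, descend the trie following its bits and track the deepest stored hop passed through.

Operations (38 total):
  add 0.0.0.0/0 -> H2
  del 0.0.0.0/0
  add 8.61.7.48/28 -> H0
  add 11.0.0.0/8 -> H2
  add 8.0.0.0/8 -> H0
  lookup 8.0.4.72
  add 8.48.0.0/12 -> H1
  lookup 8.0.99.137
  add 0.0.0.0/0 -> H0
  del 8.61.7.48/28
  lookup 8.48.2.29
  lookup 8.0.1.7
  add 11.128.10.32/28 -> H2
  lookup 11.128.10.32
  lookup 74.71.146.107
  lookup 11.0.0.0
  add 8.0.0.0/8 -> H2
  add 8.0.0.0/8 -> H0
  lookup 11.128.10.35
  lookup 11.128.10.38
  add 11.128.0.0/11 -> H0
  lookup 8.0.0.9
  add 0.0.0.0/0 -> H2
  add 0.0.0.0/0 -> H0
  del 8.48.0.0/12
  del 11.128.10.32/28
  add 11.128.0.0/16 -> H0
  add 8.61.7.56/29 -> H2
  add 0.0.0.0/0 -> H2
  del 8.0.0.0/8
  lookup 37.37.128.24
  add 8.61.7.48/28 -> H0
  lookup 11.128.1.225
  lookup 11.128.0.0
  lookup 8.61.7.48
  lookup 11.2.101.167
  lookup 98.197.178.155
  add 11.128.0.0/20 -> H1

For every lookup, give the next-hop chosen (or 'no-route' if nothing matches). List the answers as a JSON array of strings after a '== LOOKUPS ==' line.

Process each operation:
  + 0.0.0.0/0 (H2) depth=0
  - 0.0.0.0/0 clear@0
  + 8.61.7.48/28 (H0) depth=28
  + 11.0.0.0/8 (H2) depth=8
  + 8.0.0.0/8 (H0) depth=8
  ? 8.0.4.72  path d0:-→d1:-→d2:-→d3:-→d4:-→d5:-→d6:-→d7:-→d8:H0→d9:-→d10:-  best=H0
  + 8.48.0.0/12 (H1) depth=12
  ? 8.0.99.137  path d0:-→d1:-→d2:-→d3:-→d4:-→d5:-→d6:-→d7:-→d8:H0→d9:-→d10:-  best=H0
  + 0.0.0.0/0 (H0) depth=0
  - 8.61.7.48/28 clear@28
  ? 8.48.2.29  path d0:H0→d1:-→d2:-→d3:-→d4:-→d5:-→d6:-→d7:-→d8:H0→d9:-→d10:-→d11:-→d12:H1  best=H1
  ? 8.0.1.7  path d0:H0→d1:-→d2:-→d3:-→d4:-→d5:-→d6:-→d7:-→d8:H0→d9:-→d10:-  best=H0
  + 11.128.10.32/28 (H2) depth=28
  ? 11.128.10.32  path d0:H0→d1:-→d2:-→d3:-→d4:-→d5:-→d6:-→d7:-→d8:H2→d9:-→d10:-→d11:-→d12:-→d13:-→d14:-→d15:-→d16:-→d17:-→d18:-→d19:-→d20:-→d21:-→d22:-→d23:-→d24:-→d25:-→d26:-→d27:-→d28:H2  best=H2
  ? 74.71.146.107  path d0:H0→d1:-  best=H0
  ? 11.0.0.0  path d0:H0→d1:-→d2:-→d3:-→d4:-→d5:-→d6:-→d7:-→d8:H2  best=H2
  + 8.0.0.0/8 (H2) depth=8
  + 8.0.0.0/8 (H0) depth=8
  ? 11.128.10.35  path d0:H0→d1:-→d2:-→d3:-→d4:-→d5:-→d6:-→d7:-→d8:H2→d9:-→d10:-→d11:-→d12:-→d13:-→d14:-→d15:-→d16:-→d17:-→d18:-→d19:-→d20:-→d21:-→d22:-→d23:-→d24:-→d25:-→d26:-→d27:-→d28:H2  best=H2
  ? 11.128.10.38  path d0:H0→d1:-→d2:-→d3:-→d4:-→d5:-→d6:-→d7:-→d8:H2→d9:-→d10:-→d11:-→d12:-→d13:-→d14:-→d15:-→d16:-→d17:-→d18:-→d19:-→d20:-→d21:-→d22:-→d23:-→d24:-→d25:-→d26:-→d27:-→d28:H2  best=H2
  + 11.128.0.0/11 (H0) depth=11
  ? 8.0.0.9  path d0:H0→d1:-→d2:-→d3:-→d4:-→d5:-→d6:-→d7:-→d8:H0→d9:-→d10:-  best=H0
  + 0.0.0.0/0 (H2) depth=0
  + 0.0.0.0/0 (H0) depth=0
  - 8.48.0.0/12 clear@12
  - 11.128.10.32/28 clear@28
  + 11.128.0.0/16 (H0) depth=16
  + 8.61.7.56/29 (H2) depth=29
  + 0.0.0.0/0 (H2) depth=0
  - 8.0.0.0/8 clear@8
  ? 37.37.128.24  path d0:H2→d1:-→d2:-  best=H2
  + 8.61.7.48/28 (H0) depth=28
  ? 11.128.1.225  path d0:H2→d1:-→d2:-→d3:-→d4:-→d5:-→d6:-→d7:-→d8:H2→d9:-→d10:-→d11:H0→d12:-→d13:-→d14:-→d15:-→d16:H0→d17:-→d18:-→d19:-→d20:-  best=H0
  ? 11.128.0.0  path d0:H2→d1:-→d2:-→d3:-→d4:-→d5:-→d6:-→d7:-→d8:H2→d9:-→d10:-→d11:H0→d12:-→d13:-→d14:-→d15:-→d16:H0→d17:-→d18:-→d19:-→d20:-  best=H0
  ? 8.61.7.48  path d0:H2→d1:-→d2:-→d3:-→d4:-→d5:-→d6:-→d7:-→d8:-→d9:-→d10:-→d11:-→d12:-→d13:-→d14:-→d15:-→d16:-→d17:-→d18:-→d19:-→d20:-→d21:-→d22:-→d23:-→d24:-→d25:-→d26:-→d27:-→d28:H0  best=H0
  ? 11.2.101.167  path d0:H2→d1:-→d2:-→d3:-→d4:-→d5:-→d6:-→d7:-→d8:H2  best=H2
  ? 98.197.178.155  path d0:H2→d1:-  best=H2
  + 11.128.0.0/20 (H1) depth=20

== LOOKUPS ==
["H0","H0","H1","H0","H2","H0","H2","H2","H2","H0","H2","H0","H0","H0","H2","H2"]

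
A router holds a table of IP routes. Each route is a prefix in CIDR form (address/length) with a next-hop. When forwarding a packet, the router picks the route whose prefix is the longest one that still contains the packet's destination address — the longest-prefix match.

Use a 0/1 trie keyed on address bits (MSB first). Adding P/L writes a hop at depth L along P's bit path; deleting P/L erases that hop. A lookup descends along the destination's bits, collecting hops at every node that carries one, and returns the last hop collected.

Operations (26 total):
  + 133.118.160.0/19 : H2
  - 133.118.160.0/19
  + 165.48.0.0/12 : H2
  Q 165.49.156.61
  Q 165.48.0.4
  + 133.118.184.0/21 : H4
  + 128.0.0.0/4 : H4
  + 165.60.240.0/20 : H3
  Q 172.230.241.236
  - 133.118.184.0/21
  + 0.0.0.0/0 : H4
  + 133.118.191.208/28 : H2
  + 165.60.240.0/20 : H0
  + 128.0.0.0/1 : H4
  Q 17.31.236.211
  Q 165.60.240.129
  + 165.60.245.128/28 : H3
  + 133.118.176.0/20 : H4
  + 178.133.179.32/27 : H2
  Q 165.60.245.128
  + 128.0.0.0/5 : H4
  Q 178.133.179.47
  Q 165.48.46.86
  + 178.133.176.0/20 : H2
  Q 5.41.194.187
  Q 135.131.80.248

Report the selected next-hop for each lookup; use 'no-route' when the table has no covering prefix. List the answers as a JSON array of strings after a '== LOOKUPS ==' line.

Apply in order:
  add 133.118.160.0/19 -> H2 at depth 19
  - 133.118.160.0/19 clear@19
  add 165.48.0.0/12 -> H2 at depth 12
  ? 165.49.156.61  path d0:-→d1:-→d2:-→d3:-→d4:-→d5:-→d6:-→d7:-→d8:-→d9:-→d10:-→d11:-→d12:H2  best=H2
  ? 165.48.0.4  path d0:-→d1:-→d2:-→d3:-→d4:-→d5:-→d6:-→d7:-→d8:-→d9:-→d10:-→d11:-→d12:H2  best=H2
  add 133.118.184.0/21 -> H4 at depth 21
  add 128.0.0.0/4 -> H4 at depth 4
  add 165.60.240.0/20 -> H3 at depth 20
  ? 172.230.241.236  path d0:-→d1:-→d2:-→d3:-→d4:-  best=no-route
  - 133.118.184.0/21 clear@21
  add 0.0.0.0/0 -> H4 at depth 0
  add 133.118.191.208/28 -> H2 at depth 28
  add 165.60.240.0/20 -> H0 at depth 20
  add 128.0.0.0/1 -> H4 at depth 1
  ? 17.31.236.211  path d0:H4  best=H4
  ? 165.60.240.129  path d0:H4→d1:H4→d2:-→d3:-→d4:-→d5:-→d6:-→d7:-→d8:-→d9:-→d10:-→d11:-→d12:H2→d13:-→d14:-→d15:-→d16:-→d17:-→d18:-→d19:-→d20:H0  best=H0
  add 165.60.245.128/28 -> H3 at depth 28
  add 133.118.176.0/20 -> H4 at depth 20
  add 178.133.179.32/27 -> H2 at depth 27
  ? 165.60.245.128  path d0:H4→d1:H4→d2:-→d3:-→d4:-→d5:-→d6:-→d7:-→d8:-→d9:-→d10:-→d11:-→d12:H2→d13:-→d14:-→d15:-→d16:-→d17:-→d18:-→d19:-→d20:H0→d21:-→d22:-→d23:-→d24:-→d25:-→d26:-→d27:-→d28:H3  best=H3
  add 128.0.0.0/5 -> H4 at depth 5
  ? 178.133.179.47  path d0:H4→d1:H4→d2:-→d3:-→d4:-→d5:-→d6:-→d7:-→d8:-→d9:-→d10:-→d11:-→d12:-→d13:-→d14:-→d15:-→d16:-→d17:-→d18:-→d19:-→d20:-→d21:-→d22:-→d23:-→d24:-→d25:-→d26:-→d27:H2  best=H2
  ? 165.48.46.86  path d0:H4→d1:H4→d2:-→d3:-→d4:-→d5:-→d6:-→d7:-→d8:-→d9:-→d10:-→d11:-→d12:H2  best=H2
  add 178.133.176.0/20 -> H2 at depth 20
  ? 5.41.194.187  path d0:H4  best=H4
  ? 135.131.80.248  path d0:H4→d1:H4→d2:-→d3:-→d4:H4→d5:H4→d6:-  best=H4

== LOOKUPS ==
["H2","H2","no-route","H4","H0","H3","H2","H2","H4","H4"]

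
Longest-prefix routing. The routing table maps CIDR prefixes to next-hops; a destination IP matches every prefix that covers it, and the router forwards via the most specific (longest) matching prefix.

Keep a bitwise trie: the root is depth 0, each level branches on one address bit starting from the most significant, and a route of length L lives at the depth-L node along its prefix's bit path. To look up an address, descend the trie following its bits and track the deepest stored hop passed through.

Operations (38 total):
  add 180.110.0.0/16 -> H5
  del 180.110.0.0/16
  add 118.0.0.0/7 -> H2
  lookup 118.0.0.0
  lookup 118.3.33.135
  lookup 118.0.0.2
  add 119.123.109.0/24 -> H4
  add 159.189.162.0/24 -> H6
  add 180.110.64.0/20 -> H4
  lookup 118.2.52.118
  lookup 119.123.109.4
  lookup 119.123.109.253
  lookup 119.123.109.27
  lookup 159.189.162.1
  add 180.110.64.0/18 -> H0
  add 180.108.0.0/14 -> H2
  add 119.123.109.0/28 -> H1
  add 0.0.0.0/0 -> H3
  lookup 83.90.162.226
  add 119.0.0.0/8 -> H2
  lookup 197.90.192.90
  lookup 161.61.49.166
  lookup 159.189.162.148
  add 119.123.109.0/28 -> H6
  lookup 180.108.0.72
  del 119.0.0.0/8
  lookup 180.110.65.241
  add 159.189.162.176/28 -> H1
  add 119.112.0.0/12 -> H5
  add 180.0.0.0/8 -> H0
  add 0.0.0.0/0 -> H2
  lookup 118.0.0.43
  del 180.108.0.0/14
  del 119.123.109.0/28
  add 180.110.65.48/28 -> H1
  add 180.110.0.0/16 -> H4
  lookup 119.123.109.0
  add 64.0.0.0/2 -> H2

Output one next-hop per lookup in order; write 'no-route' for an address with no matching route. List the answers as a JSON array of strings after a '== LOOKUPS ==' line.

Apply in order:
  + 180.110.0.0/16 (H5) depth=16
  - 180.110.0.0/16 clear@16
  + 118.0.0.0/7 (H2) depth=7
  Q 118.0.0.0: descend 0111011 ; hops seen [H2] ; pick H2
  Q 118.3.33.135: descend 0111011 ; hops seen [H2] ; pick H2
  Q 118.0.0.2: descend 0111011 ; hops seen [H2] ; pick H2
  + 119.123.109.0/24 (H4) depth=24
  + 159.189.162.0/24 (H6) depth=24
  + 180.110.64.0/20 (H4) depth=20
  Q 118.2.52.118: descend 0111011 ; hops seen [H2] ; pick H2
  Q 119.123.109.4: descend 011101110111101101101101 ; hops seen [H2,H4] ; pick H4
  Q 119.123.109.253: descend 011101110111101101101101 ; hops seen [H2,H4] ; pick H4
  Q 119.123.109.27: descend 011101110111101101101101 ; hops seen [H2,H4] ; pick H4
  Q 159.189.162.1: descend 100111111011110110100010 ; hops seen [H6] ; pick H6
  + 180.110.64.0/18 (H0) depth=18
  + 180.108.0.0/14 (H2) depth=14
  + 119.123.109.0/28 (H1) depth=28
  + 0.0.0.0/0 (H3) depth=0
  Q 83.90.162.226: descend 01 ; hops seen [H3] ; pick H3
  + 119.0.0.0/8 (H2) depth=8
  Q 197.90.192.90: descend 1 ; hops seen [H3] ; pick H3
  Q 161.61.49.166: descend 101 ; hops seen [H3] ; pick H3
  Q 159.189.162.148: descend 100111111011110110100010 ; hops seen [H3,H6] ; pick H6
  + 119.123.109.0/28 (H6) depth=28
  Q 180.108.0.72: descend 10110100011011 ; hops seen [H3,H2] ; pick H2
  - 119.0.0.0/8 clear@8
  Q 180.110.65.241: descend 10110100011011100100 ; hops seen [H3,H2,H0,H4] ; pick H4
  + 159.189.162.176/28 (H1) depth=28
  + 119.112.0.0/12 (H5) depth=12
  + 180.0.0.0/8 (H0) depth=8
  + 0.0.0.0/0 (H2) depth=0
  Q 118.0.0.43: descend 0111011 ; hops seen [H2,H2] ; pick H2
  - 180.108.0.0/14 clear@14
  - 119.123.109.0/28 clear@28
  + 180.110.65.48/28 (H1) depth=28
  + 180.110.0.0/16 (H4) depth=16
  Q 119.123.109.0: descend 0111011101111011011011010000 ; hops seen [H2,H2,H5,H4] ; pick H4
  + 64.0.0.0/2 (H2) depth=2

== LOOKUPS ==
["H2","H2","H2","H2","H4","H4","H4","H6","H3","H3","H3","H6","H2","H4","H2","H4"]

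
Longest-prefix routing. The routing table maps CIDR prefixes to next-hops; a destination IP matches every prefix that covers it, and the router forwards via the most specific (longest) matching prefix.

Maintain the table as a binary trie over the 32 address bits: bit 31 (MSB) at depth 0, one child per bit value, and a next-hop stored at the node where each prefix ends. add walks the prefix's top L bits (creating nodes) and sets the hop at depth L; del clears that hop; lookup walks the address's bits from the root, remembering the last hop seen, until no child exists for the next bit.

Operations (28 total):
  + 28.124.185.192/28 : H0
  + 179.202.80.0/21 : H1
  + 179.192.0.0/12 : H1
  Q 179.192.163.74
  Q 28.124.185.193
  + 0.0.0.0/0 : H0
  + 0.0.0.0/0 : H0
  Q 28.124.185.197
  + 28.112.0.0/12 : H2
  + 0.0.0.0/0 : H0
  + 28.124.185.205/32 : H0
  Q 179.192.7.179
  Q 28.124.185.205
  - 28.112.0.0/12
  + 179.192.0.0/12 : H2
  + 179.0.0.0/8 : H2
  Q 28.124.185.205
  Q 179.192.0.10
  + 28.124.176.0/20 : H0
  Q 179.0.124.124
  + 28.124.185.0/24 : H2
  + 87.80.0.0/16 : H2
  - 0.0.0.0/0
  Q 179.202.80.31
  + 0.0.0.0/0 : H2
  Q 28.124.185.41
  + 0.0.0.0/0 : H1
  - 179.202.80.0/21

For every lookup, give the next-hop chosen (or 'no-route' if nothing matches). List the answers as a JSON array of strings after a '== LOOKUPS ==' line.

Apply in order:
  + 28.124.185.192/28 (H0) depth=28
  + 179.202.80.0/21 (H1) depth=21
  + 179.192.0.0/12 (H1) depth=12
  Q 179.192.163.74: descend 101100111100 ; hops seen [H1] ; pick H1
  Q 28.124.185.193: descend 0001110001111100101110011100 ; hops seen [H0] ; pick H0
  + 0.0.0.0/0 (H0) depth=0
  + 0.0.0.0/0 (H0) depth=0
  Q 28.124.185.197: descend 0001110001111100101110011100 ; hops seen [H0,H0] ; pick H0
  + 28.112.0.0/12 (H2) depth=12
  + 0.0.0.0/0 (H0) depth=0
  + 28.124.185.205/32 (H0) depth=32
  Q 179.192.7.179: descend 101100111100 ; hops seen [H0,H1] ; pick H1
  Q 28.124.185.205: descend 00011100011111001011100111001101 ; hops seen [H0,H2,H0,H0] ; pick H0
  - 28.112.0.0/12 clear@12
  + 179.192.0.0/12 (H2) depth=12
  + 179.0.0.0/8 (H2) depth=8
  Q 28.124.185.205: descend 00011100011111001011100111001101 ; hops seen [H0,H0,H0] ; pick H0
  Q 179.192.0.10: descend 101100111100 ; hops seen [H0,H2,H2] ; pick H2
  + 28.124.176.0/20 (H0) depth=20
  Q 179.0.124.124: descend 10110011 ; hops seen [H0,H2] ; pick H2
  + 28.124.185.0/24 (H2) depth=24
  + 87.80.0.0/16 (H2) depth=16
  - 0.0.0.0/0 clear@0
  Q 179.202.80.31: descend 101100111100101001010 ; hops seen [H2,H2,H1] ; pick H1
  + 0.0.0.0/0 (H2) depth=0
  Q 28.124.185.41: descend 000111000111110010111001 ; hops seen [H2,H0,H2] ; pick H2
  + 0.0.0.0/0 (H1) depth=0
  - 179.202.80.0/21 clear@21

== LOOKUPS ==
["H1","H0","H0","H1","H0","H0","H2","H2","H1","H2"]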